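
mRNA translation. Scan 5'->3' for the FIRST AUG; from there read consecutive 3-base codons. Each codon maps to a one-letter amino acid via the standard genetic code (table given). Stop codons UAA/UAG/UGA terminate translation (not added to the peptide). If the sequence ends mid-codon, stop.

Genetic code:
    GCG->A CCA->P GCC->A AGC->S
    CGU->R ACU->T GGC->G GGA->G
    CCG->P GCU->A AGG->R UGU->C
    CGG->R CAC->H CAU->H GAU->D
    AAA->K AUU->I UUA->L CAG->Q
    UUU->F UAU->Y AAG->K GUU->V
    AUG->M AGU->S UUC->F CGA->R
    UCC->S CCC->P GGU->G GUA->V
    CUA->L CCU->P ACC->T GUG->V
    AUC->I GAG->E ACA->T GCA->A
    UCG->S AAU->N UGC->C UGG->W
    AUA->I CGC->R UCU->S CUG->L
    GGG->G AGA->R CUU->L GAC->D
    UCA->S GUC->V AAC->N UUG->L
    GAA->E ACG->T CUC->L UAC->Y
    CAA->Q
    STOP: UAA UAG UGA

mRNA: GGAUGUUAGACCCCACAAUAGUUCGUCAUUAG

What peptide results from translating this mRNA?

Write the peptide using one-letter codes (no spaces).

Answer: MLDPTIVRH

Derivation:
start AUG at pos 2
pos 2: AUG -> M; peptide=M
pos 5: UUA -> L; peptide=ML
pos 8: GAC -> D; peptide=MLD
pos 11: CCC -> P; peptide=MLDP
pos 14: ACA -> T; peptide=MLDPT
pos 17: AUA -> I; peptide=MLDPTI
pos 20: GUU -> V; peptide=MLDPTIV
pos 23: CGU -> R; peptide=MLDPTIVR
pos 26: CAU -> H; peptide=MLDPTIVRH
pos 29: UAG -> STOP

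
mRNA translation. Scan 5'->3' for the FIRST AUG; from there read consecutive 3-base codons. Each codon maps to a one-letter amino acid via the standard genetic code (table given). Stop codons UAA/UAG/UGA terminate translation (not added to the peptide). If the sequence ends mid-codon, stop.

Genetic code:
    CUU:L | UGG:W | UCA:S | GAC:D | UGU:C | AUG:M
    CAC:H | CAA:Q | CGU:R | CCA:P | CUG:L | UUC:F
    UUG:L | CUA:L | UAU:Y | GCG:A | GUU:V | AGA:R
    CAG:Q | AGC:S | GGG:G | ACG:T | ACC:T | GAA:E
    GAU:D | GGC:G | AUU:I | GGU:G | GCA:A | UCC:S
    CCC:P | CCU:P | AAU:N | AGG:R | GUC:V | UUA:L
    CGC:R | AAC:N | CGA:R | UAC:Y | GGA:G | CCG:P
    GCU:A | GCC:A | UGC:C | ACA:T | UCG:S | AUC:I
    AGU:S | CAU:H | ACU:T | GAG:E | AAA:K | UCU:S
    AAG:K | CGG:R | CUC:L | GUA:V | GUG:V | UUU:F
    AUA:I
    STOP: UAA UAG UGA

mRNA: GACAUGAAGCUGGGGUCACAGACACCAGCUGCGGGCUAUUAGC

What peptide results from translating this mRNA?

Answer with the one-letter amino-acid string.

Answer: MKLGSQTPAAGY

Derivation:
start AUG at pos 3
pos 3: AUG -> M; peptide=M
pos 6: AAG -> K; peptide=MK
pos 9: CUG -> L; peptide=MKL
pos 12: GGG -> G; peptide=MKLG
pos 15: UCA -> S; peptide=MKLGS
pos 18: CAG -> Q; peptide=MKLGSQ
pos 21: ACA -> T; peptide=MKLGSQT
pos 24: CCA -> P; peptide=MKLGSQTP
pos 27: GCU -> A; peptide=MKLGSQTPA
pos 30: GCG -> A; peptide=MKLGSQTPAA
pos 33: GGC -> G; peptide=MKLGSQTPAAG
pos 36: UAU -> Y; peptide=MKLGSQTPAAGY
pos 39: UAG -> STOP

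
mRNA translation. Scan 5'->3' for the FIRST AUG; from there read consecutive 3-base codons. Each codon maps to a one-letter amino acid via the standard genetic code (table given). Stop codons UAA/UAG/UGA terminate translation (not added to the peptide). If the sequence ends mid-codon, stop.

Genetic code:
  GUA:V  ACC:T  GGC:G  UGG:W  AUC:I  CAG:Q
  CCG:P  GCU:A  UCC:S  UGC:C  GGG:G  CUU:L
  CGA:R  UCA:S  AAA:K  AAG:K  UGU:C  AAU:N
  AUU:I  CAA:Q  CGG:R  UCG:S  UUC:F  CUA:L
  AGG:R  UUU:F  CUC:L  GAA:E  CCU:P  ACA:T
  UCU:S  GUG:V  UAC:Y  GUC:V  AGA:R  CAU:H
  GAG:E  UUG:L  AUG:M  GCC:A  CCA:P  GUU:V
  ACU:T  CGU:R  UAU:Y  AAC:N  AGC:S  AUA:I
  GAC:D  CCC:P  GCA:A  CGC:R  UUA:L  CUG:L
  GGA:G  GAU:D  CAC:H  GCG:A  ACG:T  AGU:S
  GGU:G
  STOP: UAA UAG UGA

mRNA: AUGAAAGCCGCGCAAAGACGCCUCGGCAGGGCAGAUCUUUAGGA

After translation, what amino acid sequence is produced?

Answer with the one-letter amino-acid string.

start AUG at pos 0
pos 0: AUG -> M; peptide=M
pos 3: AAA -> K; peptide=MK
pos 6: GCC -> A; peptide=MKA
pos 9: GCG -> A; peptide=MKAA
pos 12: CAA -> Q; peptide=MKAAQ
pos 15: AGA -> R; peptide=MKAAQR
pos 18: CGC -> R; peptide=MKAAQRR
pos 21: CUC -> L; peptide=MKAAQRRL
pos 24: GGC -> G; peptide=MKAAQRRLG
pos 27: AGG -> R; peptide=MKAAQRRLGR
pos 30: GCA -> A; peptide=MKAAQRRLGRA
pos 33: GAU -> D; peptide=MKAAQRRLGRAD
pos 36: CUU -> L; peptide=MKAAQRRLGRADL
pos 39: UAG -> STOP

Answer: MKAAQRRLGRADL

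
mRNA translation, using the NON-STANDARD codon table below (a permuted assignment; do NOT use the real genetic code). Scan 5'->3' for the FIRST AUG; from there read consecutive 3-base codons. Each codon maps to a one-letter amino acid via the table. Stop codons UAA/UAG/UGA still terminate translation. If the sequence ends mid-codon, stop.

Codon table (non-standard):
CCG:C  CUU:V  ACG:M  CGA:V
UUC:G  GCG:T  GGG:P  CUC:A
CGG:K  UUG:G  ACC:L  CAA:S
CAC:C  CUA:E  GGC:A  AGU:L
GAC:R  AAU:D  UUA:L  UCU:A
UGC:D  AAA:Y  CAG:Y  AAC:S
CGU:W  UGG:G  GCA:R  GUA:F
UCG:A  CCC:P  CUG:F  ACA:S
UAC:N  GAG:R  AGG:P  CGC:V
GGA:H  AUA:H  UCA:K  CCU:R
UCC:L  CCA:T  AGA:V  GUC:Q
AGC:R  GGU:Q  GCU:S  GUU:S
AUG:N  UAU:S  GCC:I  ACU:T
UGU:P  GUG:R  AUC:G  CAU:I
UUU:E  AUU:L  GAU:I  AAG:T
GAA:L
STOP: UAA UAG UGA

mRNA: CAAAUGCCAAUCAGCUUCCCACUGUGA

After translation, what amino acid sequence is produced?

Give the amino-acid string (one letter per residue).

Answer: NTGRGTF

Derivation:
start AUG at pos 3
pos 3: AUG -> N; peptide=N
pos 6: CCA -> T; peptide=NT
pos 9: AUC -> G; peptide=NTG
pos 12: AGC -> R; peptide=NTGR
pos 15: UUC -> G; peptide=NTGRG
pos 18: CCA -> T; peptide=NTGRGT
pos 21: CUG -> F; peptide=NTGRGTF
pos 24: UGA -> STOP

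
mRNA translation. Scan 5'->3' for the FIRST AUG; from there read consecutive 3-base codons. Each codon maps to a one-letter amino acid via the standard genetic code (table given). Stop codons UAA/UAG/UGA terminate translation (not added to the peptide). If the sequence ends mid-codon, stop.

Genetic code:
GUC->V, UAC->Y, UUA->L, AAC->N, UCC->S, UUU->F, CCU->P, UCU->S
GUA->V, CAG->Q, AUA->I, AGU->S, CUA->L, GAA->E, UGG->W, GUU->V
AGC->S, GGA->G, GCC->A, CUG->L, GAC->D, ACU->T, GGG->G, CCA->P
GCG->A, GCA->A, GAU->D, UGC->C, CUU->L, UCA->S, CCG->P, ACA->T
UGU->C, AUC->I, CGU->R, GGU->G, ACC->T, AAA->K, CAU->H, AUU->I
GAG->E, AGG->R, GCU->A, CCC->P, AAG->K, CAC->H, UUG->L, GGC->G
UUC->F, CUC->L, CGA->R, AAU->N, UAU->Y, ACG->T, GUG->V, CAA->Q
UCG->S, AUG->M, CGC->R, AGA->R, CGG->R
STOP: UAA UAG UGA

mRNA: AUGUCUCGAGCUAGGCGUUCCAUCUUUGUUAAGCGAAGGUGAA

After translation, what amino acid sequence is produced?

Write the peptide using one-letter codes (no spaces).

start AUG at pos 0
pos 0: AUG -> M; peptide=M
pos 3: UCU -> S; peptide=MS
pos 6: CGA -> R; peptide=MSR
pos 9: GCU -> A; peptide=MSRA
pos 12: AGG -> R; peptide=MSRAR
pos 15: CGU -> R; peptide=MSRARR
pos 18: UCC -> S; peptide=MSRARRS
pos 21: AUC -> I; peptide=MSRARRSI
pos 24: UUU -> F; peptide=MSRARRSIF
pos 27: GUU -> V; peptide=MSRARRSIFV
pos 30: AAG -> K; peptide=MSRARRSIFVK
pos 33: CGA -> R; peptide=MSRARRSIFVKR
pos 36: AGG -> R; peptide=MSRARRSIFVKRR
pos 39: UGA -> STOP

Answer: MSRARRSIFVKRR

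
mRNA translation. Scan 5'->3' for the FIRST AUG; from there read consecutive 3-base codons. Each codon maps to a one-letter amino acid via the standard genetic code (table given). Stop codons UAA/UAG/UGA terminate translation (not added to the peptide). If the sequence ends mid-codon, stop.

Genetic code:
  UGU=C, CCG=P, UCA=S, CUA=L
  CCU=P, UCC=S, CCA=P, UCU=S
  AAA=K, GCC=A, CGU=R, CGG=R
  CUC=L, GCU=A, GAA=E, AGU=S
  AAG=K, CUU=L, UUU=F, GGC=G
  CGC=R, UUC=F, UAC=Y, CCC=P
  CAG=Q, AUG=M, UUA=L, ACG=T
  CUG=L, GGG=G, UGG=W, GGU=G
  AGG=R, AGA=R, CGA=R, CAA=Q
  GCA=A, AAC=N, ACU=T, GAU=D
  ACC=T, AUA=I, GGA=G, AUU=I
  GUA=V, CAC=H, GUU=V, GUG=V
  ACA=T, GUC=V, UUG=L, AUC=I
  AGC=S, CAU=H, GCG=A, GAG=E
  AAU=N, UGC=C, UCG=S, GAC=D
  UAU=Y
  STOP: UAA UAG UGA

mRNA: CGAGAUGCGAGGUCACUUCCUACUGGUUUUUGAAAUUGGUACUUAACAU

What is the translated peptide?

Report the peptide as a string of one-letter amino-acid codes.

start AUG at pos 4
pos 4: AUG -> M; peptide=M
pos 7: CGA -> R; peptide=MR
pos 10: GGU -> G; peptide=MRG
pos 13: CAC -> H; peptide=MRGH
pos 16: UUC -> F; peptide=MRGHF
pos 19: CUA -> L; peptide=MRGHFL
pos 22: CUG -> L; peptide=MRGHFLL
pos 25: GUU -> V; peptide=MRGHFLLV
pos 28: UUU -> F; peptide=MRGHFLLVF
pos 31: GAA -> E; peptide=MRGHFLLVFE
pos 34: AUU -> I; peptide=MRGHFLLVFEI
pos 37: GGU -> G; peptide=MRGHFLLVFEIG
pos 40: ACU -> T; peptide=MRGHFLLVFEIGT
pos 43: UAA -> STOP

Answer: MRGHFLLVFEIGT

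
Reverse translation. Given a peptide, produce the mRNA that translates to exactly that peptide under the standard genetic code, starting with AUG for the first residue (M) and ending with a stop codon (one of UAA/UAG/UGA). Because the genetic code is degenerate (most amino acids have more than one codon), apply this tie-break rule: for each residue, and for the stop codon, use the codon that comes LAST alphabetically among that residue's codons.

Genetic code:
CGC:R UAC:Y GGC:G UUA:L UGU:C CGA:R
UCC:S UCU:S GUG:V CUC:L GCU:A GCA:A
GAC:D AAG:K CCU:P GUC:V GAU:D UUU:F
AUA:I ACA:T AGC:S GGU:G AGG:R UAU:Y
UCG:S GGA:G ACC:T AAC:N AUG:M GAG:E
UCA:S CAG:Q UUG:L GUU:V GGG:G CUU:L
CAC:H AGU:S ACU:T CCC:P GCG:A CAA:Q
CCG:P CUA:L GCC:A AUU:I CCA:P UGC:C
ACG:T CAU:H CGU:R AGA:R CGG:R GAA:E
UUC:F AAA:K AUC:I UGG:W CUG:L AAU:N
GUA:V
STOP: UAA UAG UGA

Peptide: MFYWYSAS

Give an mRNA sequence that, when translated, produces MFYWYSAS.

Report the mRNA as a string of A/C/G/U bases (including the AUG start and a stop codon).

Answer: mRNA: AUGUUUUAUUGGUAUUCUGCUUCUUGA

Derivation:
residue 1: M -> AUG (start codon)
residue 2: F codons sorted = UUC,UUU -> pick last = UUU
residue 3: Y codons sorted = UAC,UAU -> pick last = UAU
residue 4: W -> UGG (only codon)
residue 5: Y codons sorted = UAC,UAU -> pick last = UAU
residue 6: S codons sorted = AGC,AGU,UCA,UCC,UCG,UCU -> pick last = UCU
residue 7: A codons sorted = GCA,GCC,GCG,GCU -> pick last = GCU
residue 8: S codons sorted = AGC,AGU,UCA,UCC,UCG,UCU -> pick last = UCU
terminator: stop codons sorted = UAA,UAG,UGA -> pick last = UGA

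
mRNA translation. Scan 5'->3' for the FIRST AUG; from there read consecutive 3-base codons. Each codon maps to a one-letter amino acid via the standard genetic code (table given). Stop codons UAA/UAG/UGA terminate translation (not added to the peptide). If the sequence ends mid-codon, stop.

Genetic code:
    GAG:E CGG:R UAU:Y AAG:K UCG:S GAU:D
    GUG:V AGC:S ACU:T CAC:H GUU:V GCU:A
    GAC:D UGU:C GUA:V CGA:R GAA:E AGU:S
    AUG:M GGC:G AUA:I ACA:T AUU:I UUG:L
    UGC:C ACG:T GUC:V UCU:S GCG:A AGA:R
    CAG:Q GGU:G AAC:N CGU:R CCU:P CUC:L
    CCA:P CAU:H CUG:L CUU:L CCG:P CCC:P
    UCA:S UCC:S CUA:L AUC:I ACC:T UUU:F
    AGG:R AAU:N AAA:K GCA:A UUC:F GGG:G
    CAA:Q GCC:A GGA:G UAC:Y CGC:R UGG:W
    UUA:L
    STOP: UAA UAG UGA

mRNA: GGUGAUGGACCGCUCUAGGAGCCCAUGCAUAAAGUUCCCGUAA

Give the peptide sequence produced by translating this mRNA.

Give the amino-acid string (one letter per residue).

start AUG at pos 4
pos 4: AUG -> M; peptide=M
pos 7: GAC -> D; peptide=MD
pos 10: CGC -> R; peptide=MDR
pos 13: UCU -> S; peptide=MDRS
pos 16: AGG -> R; peptide=MDRSR
pos 19: AGC -> S; peptide=MDRSRS
pos 22: CCA -> P; peptide=MDRSRSP
pos 25: UGC -> C; peptide=MDRSRSPC
pos 28: AUA -> I; peptide=MDRSRSPCI
pos 31: AAG -> K; peptide=MDRSRSPCIK
pos 34: UUC -> F; peptide=MDRSRSPCIKF
pos 37: CCG -> P; peptide=MDRSRSPCIKFP
pos 40: UAA -> STOP

Answer: MDRSRSPCIKFP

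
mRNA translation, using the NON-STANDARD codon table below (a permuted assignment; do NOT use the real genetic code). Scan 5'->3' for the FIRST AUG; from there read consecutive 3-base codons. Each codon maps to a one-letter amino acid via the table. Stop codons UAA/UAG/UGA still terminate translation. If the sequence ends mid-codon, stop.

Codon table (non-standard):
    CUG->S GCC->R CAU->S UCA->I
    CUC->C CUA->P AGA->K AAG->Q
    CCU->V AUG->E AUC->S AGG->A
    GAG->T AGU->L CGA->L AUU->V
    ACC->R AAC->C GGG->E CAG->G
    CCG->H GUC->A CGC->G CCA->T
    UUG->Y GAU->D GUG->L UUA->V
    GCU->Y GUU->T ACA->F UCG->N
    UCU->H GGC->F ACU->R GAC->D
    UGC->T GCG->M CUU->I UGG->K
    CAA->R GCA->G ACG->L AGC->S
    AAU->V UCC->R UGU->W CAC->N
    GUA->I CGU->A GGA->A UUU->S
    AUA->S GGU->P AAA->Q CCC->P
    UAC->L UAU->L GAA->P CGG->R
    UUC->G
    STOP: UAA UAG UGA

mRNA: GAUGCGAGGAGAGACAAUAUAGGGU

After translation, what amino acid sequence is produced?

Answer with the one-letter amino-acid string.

Answer: ELATFS

Derivation:
start AUG at pos 1
pos 1: AUG -> E; peptide=E
pos 4: CGA -> L; peptide=EL
pos 7: GGA -> A; peptide=ELA
pos 10: GAG -> T; peptide=ELAT
pos 13: ACA -> F; peptide=ELATF
pos 16: AUA -> S; peptide=ELATFS
pos 19: UAG -> STOP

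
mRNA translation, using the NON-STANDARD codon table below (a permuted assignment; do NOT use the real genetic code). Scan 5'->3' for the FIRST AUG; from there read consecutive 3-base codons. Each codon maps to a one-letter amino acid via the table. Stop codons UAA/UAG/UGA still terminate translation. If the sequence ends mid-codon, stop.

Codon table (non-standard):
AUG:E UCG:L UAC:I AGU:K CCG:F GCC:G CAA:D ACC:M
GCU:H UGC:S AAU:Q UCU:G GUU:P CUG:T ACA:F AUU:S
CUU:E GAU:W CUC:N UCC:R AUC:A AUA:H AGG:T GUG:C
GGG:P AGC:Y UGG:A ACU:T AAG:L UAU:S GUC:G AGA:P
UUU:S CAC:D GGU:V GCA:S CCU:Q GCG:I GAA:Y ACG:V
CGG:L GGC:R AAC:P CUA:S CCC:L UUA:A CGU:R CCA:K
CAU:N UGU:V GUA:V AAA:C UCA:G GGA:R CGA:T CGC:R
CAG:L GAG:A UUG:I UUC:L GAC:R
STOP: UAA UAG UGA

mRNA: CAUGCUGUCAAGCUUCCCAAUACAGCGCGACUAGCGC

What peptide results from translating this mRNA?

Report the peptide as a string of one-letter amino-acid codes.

start AUG at pos 1
pos 1: AUG -> E; peptide=E
pos 4: CUG -> T; peptide=ET
pos 7: UCA -> G; peptide=ETG
pos 10: AGC -> Y; peptide=ETGY
pos 13: UUC -> L; peptide=ETGYL
pos 16: CCA -> K; peptide=ETGYLK
pos 19: AUA -> H; peptide=ETGYLKH
pos 22: CAG -> L; peptide=ETGYLKHL
pos 25: CGC -> R; peptide=ETGYLKHLR
pos 28: GAC -> R; peptide=ETGYLKHLRR
pos 31: UAG -> STOP

Answer: ETGYLKHLRR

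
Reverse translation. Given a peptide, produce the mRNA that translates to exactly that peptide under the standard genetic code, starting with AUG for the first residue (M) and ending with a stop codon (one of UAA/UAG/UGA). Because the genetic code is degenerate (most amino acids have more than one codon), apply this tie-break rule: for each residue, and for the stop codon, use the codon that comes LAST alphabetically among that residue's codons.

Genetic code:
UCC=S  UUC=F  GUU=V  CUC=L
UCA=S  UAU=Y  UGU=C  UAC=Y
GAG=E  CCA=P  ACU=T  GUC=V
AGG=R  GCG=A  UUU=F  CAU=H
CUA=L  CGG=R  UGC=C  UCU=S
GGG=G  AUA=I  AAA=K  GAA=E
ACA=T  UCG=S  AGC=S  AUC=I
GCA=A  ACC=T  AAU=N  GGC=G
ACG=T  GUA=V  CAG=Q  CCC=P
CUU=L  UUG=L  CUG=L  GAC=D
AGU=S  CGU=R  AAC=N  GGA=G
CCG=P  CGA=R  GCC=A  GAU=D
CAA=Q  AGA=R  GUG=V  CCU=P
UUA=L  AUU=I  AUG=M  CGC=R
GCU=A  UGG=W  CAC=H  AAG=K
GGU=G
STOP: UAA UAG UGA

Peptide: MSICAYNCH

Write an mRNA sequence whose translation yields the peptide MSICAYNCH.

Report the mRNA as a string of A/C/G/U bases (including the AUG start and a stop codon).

residue 1: M -> AUG (start codon)
residue 2: S codons sorted = AGC,AGU,UCA,UCC,UCG,UCU -> pick last = UCU
residue 3: I codons sorted = AUA,AUC,AUU -> pick last = AUU
residue 4: C codons sorted = UGC,UGU -> pick last = UGU
residue 5: A codons sorted = GCA,GCC,GCG,GCU -> pick last = GCU
residue 6: Y codons sorted = UAC,UAU -> pick last = UAU
residue 7: N codons sorted = AAC,AAU -> pick last = AAU
residue 8: C codons sorted = UGC,UGU -> pick last = UGU
residue 9: H codons sorted = CAC,CAU -> pick last = CAU
terminator: stop codons sorted = UAA,UAG,UGA -> pick last = UGA

Answer: mRNA: AUGUCUAUUUGUGCUUAUAAUUGUCAUUGA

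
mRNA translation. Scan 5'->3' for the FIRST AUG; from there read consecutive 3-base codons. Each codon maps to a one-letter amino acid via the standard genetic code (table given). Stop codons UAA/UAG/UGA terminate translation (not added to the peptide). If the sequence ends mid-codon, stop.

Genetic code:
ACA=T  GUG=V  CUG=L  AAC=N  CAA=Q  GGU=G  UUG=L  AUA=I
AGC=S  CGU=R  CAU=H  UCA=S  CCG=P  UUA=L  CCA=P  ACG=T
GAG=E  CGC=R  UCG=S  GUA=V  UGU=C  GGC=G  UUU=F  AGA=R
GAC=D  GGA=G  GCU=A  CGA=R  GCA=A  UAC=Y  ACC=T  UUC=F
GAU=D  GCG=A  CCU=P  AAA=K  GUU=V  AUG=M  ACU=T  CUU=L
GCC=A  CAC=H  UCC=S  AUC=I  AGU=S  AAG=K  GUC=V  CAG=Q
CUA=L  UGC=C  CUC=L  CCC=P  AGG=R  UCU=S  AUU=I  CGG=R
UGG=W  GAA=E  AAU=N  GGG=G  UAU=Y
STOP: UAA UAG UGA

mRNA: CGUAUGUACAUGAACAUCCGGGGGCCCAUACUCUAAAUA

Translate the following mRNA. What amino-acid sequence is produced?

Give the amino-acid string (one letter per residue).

Answer: MYMNIRGPIL

Derivation:
start AUG at pos 3
pos 3: AUG -> M; peptide=M
pos 6: UAC -> Y; peptide=MY
pos 9: AUG -> M; peptide=MYM
pos 12: AAC -> N; peptide=MYMN
pos 15: AUC -> I; peptide=MYMNI
pos 18: CGG -> R; peptide=MYMNIR
pos 21: GGG -> G; peptide=MYMNIRG
pos 24: CCC -> P; peptide=MYMNIRGP
pos 27: AUA -> I; peptide=MYMNIRGPI
pos 30: CUC -> L; peptide=MYMNIRGPIL
pos 33: UAA -> STOP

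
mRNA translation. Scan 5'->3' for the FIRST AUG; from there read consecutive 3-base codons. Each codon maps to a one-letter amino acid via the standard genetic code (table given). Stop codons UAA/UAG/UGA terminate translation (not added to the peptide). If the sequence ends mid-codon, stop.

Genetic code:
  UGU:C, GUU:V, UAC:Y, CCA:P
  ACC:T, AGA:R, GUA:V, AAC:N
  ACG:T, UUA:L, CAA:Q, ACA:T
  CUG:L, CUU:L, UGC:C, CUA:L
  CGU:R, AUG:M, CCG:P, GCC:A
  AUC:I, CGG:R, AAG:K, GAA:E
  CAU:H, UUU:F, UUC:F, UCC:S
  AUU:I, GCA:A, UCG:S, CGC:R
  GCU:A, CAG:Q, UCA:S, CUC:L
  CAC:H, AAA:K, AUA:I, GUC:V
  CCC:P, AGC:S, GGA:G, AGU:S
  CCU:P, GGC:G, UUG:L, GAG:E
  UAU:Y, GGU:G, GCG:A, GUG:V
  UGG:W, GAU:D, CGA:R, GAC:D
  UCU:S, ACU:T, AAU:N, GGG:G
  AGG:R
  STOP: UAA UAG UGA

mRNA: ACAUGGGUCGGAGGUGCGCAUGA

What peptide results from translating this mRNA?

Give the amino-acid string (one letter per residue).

Answer: MGRRCA

Derivation:
start AUG at pos 2
pos 2: AUG -> M; peptide=M
pos 5: GGU -> G; peptide=MG
pos 8: CGG -> R; peptide=MGR
pos 11: AGG -> R; peptide=MGRR
pos 14: UGC -> C; peptide=MGRRC
pos 17: GCA -> A; peptide=MGRRCA
pos 20: UGA -> STOP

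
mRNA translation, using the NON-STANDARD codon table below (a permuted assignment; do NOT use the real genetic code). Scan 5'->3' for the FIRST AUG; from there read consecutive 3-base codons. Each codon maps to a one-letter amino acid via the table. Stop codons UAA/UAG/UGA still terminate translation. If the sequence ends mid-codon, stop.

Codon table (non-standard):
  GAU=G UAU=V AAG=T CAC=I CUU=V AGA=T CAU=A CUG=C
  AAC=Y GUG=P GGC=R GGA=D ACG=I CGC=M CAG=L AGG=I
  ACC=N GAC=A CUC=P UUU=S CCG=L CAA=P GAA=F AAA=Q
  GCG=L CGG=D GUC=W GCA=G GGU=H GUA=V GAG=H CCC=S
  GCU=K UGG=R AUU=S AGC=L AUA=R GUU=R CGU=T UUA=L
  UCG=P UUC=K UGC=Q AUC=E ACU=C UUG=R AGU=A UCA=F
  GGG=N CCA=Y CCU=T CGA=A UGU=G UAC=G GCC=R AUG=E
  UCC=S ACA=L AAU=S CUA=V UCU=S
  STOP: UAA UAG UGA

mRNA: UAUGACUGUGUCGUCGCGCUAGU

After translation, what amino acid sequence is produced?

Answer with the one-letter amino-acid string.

Answer: ECPPPM

Derivation:
start AUG at pos 1
pos 1: AUG -> E; peptide=E
pos 4: ACU -> C; peptide=EC
pos 7: GUG -> P; peptide=ECP
pos 10: UCG -> P; peptide=ECPP
pos 13: UCG -> P; peptide=ECPPP
pos 16: CGC -> M; peptide=ECPPPM
pos 19: UAG -> STOP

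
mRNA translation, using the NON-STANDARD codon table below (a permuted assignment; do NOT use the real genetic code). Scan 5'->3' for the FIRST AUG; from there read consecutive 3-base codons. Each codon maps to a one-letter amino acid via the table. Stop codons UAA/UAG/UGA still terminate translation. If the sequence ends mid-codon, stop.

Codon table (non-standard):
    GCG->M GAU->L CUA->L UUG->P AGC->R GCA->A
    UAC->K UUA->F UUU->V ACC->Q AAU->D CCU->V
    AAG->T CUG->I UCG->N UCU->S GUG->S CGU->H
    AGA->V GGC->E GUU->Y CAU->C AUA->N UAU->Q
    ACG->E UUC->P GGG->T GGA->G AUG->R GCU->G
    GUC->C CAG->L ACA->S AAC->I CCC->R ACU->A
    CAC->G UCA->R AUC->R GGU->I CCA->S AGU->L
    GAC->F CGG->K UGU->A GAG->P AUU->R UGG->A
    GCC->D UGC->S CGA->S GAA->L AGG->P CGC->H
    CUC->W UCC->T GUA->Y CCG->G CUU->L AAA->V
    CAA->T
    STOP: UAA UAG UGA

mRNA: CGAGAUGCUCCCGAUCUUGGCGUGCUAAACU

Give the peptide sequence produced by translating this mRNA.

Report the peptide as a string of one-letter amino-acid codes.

start AUG at pos 4
pos 4: AUG -> R; peptide=R
pos 7: CUC -> W; peptide=RW
pos 10: CCG -> G; peptide=RWG
pos 13: AUC -> R; peptide=RWGR
pos 16: UUG -> P; peptide=RWGRP
pos 19: GCG -> M; peptide=RWGRPM
pos 22: UGC -> S; peptide=RWGRPMS
pos 25: UAA -> STOP

Answer: RWGRPMS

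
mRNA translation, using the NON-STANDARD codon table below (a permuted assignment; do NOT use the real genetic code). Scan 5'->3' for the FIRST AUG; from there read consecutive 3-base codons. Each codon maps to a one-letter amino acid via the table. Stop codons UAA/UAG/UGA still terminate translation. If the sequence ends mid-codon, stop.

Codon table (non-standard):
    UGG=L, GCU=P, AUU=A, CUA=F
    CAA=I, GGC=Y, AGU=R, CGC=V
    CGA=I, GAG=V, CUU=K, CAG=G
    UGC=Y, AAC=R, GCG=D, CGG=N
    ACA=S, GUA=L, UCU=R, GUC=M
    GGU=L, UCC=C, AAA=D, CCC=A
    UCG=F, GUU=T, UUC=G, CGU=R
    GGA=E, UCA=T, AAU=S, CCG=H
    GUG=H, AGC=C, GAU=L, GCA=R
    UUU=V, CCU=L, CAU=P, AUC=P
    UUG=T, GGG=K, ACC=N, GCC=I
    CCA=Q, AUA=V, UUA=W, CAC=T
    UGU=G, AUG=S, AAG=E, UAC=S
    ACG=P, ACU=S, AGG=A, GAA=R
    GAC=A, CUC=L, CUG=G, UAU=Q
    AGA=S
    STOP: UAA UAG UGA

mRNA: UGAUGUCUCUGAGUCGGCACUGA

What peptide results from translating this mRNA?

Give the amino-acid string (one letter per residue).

start AUG at pos 2
pos 2: AUG -> S; peptide=S
pos 5: UCU -> R; peptide=SR
pos 8: CUG -> G; peptide=SRG
pos 11: AGU -> R; peptide=SRGR
pos 14: CGG -> N; peptide=SRGRN
pos 17: CAC -> T; peptide=SRGRNT
pos 20: UGA -> STOP

Answer: SRGRNT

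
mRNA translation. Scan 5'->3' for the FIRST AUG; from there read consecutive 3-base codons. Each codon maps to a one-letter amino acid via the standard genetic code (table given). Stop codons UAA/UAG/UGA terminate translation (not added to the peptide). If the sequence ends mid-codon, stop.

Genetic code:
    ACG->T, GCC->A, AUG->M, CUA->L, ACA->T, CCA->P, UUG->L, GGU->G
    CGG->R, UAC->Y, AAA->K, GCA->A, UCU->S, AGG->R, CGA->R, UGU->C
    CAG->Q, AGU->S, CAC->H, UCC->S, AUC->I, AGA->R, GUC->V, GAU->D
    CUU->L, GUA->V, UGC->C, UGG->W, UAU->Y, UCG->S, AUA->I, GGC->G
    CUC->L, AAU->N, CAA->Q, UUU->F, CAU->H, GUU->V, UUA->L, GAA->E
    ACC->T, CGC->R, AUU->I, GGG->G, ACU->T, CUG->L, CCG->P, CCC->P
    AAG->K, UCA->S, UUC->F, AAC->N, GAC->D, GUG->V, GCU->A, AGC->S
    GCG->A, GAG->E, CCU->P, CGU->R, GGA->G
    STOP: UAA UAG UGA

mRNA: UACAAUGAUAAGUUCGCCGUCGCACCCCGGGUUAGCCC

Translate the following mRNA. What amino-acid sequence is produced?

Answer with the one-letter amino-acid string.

start AUG at pos 4
pos 4: AUG -> M; peptide=M
pos 7: AUA -> I; peptide=MI
pos 10: AGU -> S; peptide=MIS
pos 13: UCG -> S; peptide=MISS
pos 16: CCG -> P; peptide=MISSP
pos 19: UCG -> S; peptide=MISSPS
pos 22: CAC -> H; peptide=MISSPSH
pos 25: CCC -> P; peptide=MISSPSHP
pos 28: GGG -> G; peptide=MISSPSHPG
pos 31: UUA -> L; peptide=MISSPSHPGL
pos 34: GCC -> A; peptide=MISSPSHPGLA
pos 37: only 1 nt remain (<3), stop (end of mRNA)

Answer: MISSPSHPGLA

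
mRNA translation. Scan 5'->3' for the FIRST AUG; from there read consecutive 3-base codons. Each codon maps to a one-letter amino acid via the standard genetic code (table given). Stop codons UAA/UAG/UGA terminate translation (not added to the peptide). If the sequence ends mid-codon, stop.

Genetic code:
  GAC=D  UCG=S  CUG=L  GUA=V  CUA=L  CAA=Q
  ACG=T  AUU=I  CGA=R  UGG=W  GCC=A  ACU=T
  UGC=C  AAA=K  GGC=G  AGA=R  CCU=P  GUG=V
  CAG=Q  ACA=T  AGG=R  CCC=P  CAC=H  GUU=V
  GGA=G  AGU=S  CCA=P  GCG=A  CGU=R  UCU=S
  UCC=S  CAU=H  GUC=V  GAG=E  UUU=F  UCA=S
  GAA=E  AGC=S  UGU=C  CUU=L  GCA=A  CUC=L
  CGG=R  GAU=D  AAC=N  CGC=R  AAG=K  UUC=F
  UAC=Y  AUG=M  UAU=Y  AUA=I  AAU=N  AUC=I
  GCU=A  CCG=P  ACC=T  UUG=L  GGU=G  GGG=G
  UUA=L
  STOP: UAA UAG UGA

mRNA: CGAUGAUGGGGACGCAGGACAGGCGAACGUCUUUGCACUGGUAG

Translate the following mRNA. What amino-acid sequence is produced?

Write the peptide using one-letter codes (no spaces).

Answer: MMGTQDRRTSLHW

Derivation:
start AUG at pos 2
pos 2: AUG -> M; peptide=M
pos 5: AUG -> M; peptide=MM
pos 8: GGG -> G; peptide=MMG
pos 11: ACG -> T; peptide=MMGT
pos 14: CAG -> Q; peptide=MMGTQ
pos 17: GAC -> D; peptide=MMGTQD
pos 20: AGG -> R; peptide=MMGTQDR
pos 23: CGA -> R; peptide=MMGTQDRR
pos 26: ACG -> T; peptide=MMGTQDRRT
pos 29: UCU -> S; peptide=MMGTQDRRTS
pos 32: UUG -> L; peptide=MMGTQDRRTSL
pos 35: CAC -> H; peptide=MMGTQDRRTSLH
pos 38: UGG -> W; peptide=MMGTQDRRTSLHW
pos 41: UAG -> STOP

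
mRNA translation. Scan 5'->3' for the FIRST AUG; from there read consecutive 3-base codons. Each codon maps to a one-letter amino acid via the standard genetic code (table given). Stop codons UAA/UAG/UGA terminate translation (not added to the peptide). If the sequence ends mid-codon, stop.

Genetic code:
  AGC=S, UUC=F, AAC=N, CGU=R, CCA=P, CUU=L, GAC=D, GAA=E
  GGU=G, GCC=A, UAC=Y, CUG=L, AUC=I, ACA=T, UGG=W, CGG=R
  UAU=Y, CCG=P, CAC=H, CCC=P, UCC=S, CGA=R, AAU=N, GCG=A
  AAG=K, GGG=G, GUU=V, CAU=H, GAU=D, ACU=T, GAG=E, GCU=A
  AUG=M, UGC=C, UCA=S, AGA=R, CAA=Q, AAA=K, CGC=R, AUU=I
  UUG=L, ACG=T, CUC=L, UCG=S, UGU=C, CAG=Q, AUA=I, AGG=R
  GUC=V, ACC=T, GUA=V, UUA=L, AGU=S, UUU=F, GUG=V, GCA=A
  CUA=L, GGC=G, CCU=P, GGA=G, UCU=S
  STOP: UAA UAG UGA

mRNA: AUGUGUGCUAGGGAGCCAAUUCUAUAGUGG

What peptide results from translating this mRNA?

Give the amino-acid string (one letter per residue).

start AUG at pos 0
pos 0: AUG -> M; peptide=M
pos 3: UGU -> C; peptide=MC
pos 6: GCU -> A; peptide=MCA
pos 9: AGG -> R; peptide=MCAR
pos 12: GAG -> E; peptide=MCARE
pos 15: CCA -> P; peptide=MCAREP
pos 18: AUU -> I; peptide=MCAREPI
pos 21: CUA -> L; peptide=MCAREPIL
pos 24: UAG -> STOP

Answer: MCAREPIL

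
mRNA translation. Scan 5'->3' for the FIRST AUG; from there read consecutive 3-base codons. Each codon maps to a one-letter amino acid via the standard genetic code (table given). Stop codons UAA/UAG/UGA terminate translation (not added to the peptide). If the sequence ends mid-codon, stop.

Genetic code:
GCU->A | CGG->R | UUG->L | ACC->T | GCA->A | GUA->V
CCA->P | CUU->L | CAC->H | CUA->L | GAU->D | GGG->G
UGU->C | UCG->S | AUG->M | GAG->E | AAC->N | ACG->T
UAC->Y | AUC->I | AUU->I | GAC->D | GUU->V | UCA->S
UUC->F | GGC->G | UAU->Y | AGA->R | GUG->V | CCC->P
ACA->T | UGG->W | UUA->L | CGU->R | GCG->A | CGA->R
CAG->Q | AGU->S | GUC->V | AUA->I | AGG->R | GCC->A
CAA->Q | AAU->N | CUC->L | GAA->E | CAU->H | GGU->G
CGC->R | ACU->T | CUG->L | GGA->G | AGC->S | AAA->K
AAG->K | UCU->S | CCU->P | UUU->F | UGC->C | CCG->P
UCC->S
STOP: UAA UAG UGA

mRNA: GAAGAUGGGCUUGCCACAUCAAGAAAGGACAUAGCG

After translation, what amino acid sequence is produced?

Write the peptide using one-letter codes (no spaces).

start AUG at pos 4
pos 4: AUG -> M; peptide=M
pos 7: GGC -> G; peptide=MG
pos 10: UUG -> L; peptide=MGL
pos 13: CCA -> P; peptide=MGLP
pos 16: CAU -> H; peptide=MGLPH
pos 19: CAA -> Q; peptide=MGLPHQ
pos 22: GAA -> E; peptide=MGLPHQE
pos 25: AGG -> R; peptide=MGLPHQER
pos 28: ACA -> T; peptide=MGLPHQERT
pos 31: UAG -> STOP

Answer: MGLPHQERT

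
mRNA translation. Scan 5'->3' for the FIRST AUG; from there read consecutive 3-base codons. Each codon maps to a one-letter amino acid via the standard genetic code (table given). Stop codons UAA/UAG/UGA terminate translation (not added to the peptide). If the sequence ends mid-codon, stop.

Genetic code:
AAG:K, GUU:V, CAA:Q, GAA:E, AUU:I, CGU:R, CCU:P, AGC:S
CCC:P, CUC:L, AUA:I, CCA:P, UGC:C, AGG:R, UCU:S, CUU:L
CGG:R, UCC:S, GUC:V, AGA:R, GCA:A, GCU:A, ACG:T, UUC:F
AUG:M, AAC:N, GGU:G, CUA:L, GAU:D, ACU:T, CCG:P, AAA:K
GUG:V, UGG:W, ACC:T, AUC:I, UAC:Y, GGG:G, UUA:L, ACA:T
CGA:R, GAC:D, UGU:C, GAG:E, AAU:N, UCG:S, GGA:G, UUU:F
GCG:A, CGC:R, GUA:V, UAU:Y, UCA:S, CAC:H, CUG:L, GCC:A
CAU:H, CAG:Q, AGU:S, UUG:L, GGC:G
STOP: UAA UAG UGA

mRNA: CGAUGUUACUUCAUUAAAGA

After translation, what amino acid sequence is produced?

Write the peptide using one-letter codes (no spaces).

start AUG at pos 2
pos 2: AUG -> M; peptide=M
pos 5: UUA -> L; peptide=ML
pos 8: CUU -> L; peptide=MLL
pos 11: CAU -> H; peptide=MLLH
pos 14: UAA -> STOP

Answer: MLLH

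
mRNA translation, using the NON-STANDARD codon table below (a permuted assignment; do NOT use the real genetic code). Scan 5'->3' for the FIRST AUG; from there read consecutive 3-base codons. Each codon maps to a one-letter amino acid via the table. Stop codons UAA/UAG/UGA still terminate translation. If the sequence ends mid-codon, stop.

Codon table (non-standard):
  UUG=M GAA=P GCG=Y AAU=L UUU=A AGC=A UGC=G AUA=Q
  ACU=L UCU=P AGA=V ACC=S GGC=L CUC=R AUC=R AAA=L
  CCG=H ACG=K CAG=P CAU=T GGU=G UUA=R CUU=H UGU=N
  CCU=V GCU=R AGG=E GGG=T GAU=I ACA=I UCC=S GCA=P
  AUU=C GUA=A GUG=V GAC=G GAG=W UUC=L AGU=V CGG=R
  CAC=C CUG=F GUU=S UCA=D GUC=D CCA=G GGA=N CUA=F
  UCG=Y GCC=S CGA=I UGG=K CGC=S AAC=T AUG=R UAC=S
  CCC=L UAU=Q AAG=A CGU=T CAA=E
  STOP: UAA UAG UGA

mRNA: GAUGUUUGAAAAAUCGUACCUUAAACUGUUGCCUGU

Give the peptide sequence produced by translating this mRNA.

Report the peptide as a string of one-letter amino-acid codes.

start AUG at pos 1
pos 1: AUG -> R; peptide=R
pos 4: UUU -> A; peptide=RA
pos 7: GAA -> P; peptide=RAP
pos 10: AAA -> L; peptide=RAPL
pos 13: UCG -> Y; peptide=RAPLY
pos 16: UAC -> S; peptide=RAPLYS
pos 19: CUU -> H; peptide=RAPLYSH
pos 22: AAA -> L; peptide=RAPLYSHL
pos 25: CUG -> F; peptide=RAPLYSHLF
pos 28: UUG -> M; peptide=RAPLYSHLFM
pos 31: CCU -> V; peptide=RAPLYSHLFMV
pos 34: only 2 nt remain (<3), stop (end of mRNA)

Answer: RAPLYSHLFMV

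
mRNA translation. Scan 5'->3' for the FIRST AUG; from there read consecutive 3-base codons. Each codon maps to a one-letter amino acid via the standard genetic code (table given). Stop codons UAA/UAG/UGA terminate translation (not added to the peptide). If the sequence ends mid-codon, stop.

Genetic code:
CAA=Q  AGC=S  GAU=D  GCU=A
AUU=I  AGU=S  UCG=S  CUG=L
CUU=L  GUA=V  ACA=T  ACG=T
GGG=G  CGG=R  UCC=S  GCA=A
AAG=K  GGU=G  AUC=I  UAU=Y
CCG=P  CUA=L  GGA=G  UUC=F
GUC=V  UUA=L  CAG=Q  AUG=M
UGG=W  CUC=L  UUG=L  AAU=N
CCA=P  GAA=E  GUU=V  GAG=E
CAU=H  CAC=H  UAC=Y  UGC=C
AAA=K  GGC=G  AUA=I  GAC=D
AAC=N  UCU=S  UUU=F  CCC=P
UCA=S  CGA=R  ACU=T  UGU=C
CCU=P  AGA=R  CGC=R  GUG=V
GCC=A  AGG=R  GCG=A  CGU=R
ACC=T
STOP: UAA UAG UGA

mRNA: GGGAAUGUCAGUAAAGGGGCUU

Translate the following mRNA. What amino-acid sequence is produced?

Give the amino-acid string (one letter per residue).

Answer: MSVKGL

Derivation:
start AUG at pos 4
pos 4: AUG -> M; peptide=M
pos 7: UCA -> S; peptide=MS
pos 10: GUA -> V; peptide=MSV
pos 13: AAG -> K; peptide=MSVK
pos 16: GGG -> G; peptide=MSVKG
pos 19: CUU -> L; peptide=MSVKGL
pos 22: only 0 nt remain (<3), stop (end of mRNA)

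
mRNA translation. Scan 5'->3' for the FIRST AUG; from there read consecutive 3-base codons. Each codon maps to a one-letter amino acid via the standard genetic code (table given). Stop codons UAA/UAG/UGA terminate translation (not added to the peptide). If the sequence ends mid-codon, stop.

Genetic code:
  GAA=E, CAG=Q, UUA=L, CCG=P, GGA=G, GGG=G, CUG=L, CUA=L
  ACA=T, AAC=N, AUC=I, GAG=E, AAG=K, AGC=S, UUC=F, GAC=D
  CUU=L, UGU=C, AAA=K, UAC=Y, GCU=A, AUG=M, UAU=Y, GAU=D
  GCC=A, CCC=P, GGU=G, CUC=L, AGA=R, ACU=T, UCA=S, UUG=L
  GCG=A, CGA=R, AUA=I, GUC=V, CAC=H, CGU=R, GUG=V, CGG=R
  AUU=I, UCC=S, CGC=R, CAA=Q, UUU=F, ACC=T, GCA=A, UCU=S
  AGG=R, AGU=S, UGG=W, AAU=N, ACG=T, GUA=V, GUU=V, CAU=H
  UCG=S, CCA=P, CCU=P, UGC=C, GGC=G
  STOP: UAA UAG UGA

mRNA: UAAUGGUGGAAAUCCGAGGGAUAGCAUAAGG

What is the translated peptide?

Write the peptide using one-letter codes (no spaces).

Answer: MVEIRGIA

Derivation:
start AUG at pos 2
pos 2: AUG -> M; peptide=M
pos 5: GUG -> V; peptide=MV
pos 8: GAA -> E; peptide=MVE
pos 11: AUC -> I; peptide=MVEI
pos 14: CGA -> R; peptide=MVEIR
pos 17: GGG -> G; peptide=MVEIRG
pos 20: AUA -> I; peptide=MVEIRGI
pos 23: GCA -> A; peptide=MVEIRGIA
pos 26: UAA -> STOP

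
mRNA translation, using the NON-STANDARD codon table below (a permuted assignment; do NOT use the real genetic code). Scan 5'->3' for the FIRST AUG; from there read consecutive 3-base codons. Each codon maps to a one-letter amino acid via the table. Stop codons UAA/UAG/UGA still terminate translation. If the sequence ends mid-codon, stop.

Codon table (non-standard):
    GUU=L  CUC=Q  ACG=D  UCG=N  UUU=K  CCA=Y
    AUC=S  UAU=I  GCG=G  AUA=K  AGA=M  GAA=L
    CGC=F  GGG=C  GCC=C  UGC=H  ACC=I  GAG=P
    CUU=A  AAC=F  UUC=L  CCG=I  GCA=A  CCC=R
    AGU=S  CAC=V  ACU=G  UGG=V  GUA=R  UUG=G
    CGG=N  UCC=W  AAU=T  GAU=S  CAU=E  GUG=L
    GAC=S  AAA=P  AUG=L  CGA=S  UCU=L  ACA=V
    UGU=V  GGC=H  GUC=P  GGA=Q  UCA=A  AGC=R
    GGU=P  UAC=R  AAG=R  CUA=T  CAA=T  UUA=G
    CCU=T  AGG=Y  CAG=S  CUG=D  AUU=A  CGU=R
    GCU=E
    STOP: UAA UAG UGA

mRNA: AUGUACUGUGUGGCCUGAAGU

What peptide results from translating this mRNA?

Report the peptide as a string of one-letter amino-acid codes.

Answer: LRVLC

Derivation:
start AUG at pos 0
pos 0: AUG -> L; peptide=L
pos 3: UAC -> R; peptide=LR
pos 6: UGU -> V; peptide=LRV
pos 9: GUG -> L; peptide=LRVL
pos 12: GCC -> C; peptide=LRVLC
pos 15: UGA -> STOP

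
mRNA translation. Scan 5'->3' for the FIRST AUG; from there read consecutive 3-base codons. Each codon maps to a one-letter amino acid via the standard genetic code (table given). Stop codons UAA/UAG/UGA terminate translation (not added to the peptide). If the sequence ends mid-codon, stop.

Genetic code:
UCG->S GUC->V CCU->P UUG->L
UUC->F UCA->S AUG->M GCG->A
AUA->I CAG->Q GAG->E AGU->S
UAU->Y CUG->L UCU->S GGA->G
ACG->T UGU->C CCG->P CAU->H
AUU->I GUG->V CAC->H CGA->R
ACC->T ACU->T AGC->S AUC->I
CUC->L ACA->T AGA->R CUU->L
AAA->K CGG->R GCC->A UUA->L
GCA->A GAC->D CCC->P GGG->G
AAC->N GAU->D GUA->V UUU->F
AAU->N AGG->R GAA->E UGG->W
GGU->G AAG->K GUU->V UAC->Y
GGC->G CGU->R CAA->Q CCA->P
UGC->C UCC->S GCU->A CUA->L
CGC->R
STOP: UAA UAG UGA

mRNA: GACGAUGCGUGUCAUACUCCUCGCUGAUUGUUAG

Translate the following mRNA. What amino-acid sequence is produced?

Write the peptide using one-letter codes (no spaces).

start AUG at pos 4
pos 4: AUG -> M; peptide=M
pos 7: CGU -> R; peptide=MR
pos 10: GUC -> V; peptide=MRV
pos 13: AUA -> I; peptide=MRVI
pos 16: CUC -> L; peptide=MRVIL
pos 19: CUC -> L; peptide=MRVILL
pos 22: GCU -> A; peptide=MRVILLA
pos 25: GAU -> D; peptide=MRVILLAD
pos 28: UGU -> C; peptide=MRVILLADC
pos 31: UAG -> STOP

Answer: MRVILLADC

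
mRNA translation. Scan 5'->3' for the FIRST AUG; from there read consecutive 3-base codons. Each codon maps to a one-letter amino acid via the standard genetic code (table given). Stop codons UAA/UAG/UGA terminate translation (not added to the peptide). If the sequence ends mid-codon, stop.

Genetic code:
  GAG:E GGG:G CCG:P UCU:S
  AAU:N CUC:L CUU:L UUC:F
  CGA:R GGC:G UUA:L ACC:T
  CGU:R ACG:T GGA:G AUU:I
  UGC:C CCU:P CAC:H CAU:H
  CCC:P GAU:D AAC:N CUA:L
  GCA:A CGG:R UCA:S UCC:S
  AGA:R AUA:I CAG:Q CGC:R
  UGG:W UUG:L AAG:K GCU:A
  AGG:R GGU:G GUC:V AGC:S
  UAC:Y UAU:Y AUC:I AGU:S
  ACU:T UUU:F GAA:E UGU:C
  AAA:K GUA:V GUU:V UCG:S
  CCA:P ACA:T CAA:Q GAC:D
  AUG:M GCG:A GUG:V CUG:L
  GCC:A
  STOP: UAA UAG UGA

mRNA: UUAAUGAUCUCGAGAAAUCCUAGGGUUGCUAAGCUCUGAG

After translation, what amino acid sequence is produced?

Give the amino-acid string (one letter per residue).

Answer: MISRNPRVAKL

Derivation:
start AUG at pos 3
pos 3: AUG -> M; peptide=M
pos 6: AUC -> I; peptide=MI
pos 9: UCG -> S; peptide=MIS
pos 12: AGA -> R; peptide=MISR
pos 15: AAU -> N; peptide=MISRN
pos 18: CCU -> P; peptide=MISRNP
pos 21: AGG -> R; peptide=MISRNPR
pos 24: GUU -> V; peptide=MISRNPRV
pos 27: GCU -> A; peptide=MISRNPRVA
pos 30: AAG -> K; peptide=MISRNPRVAK
pos 33: CUC -> L; peptide=MISRNPRVAKL
pos 36: UGA -> STOP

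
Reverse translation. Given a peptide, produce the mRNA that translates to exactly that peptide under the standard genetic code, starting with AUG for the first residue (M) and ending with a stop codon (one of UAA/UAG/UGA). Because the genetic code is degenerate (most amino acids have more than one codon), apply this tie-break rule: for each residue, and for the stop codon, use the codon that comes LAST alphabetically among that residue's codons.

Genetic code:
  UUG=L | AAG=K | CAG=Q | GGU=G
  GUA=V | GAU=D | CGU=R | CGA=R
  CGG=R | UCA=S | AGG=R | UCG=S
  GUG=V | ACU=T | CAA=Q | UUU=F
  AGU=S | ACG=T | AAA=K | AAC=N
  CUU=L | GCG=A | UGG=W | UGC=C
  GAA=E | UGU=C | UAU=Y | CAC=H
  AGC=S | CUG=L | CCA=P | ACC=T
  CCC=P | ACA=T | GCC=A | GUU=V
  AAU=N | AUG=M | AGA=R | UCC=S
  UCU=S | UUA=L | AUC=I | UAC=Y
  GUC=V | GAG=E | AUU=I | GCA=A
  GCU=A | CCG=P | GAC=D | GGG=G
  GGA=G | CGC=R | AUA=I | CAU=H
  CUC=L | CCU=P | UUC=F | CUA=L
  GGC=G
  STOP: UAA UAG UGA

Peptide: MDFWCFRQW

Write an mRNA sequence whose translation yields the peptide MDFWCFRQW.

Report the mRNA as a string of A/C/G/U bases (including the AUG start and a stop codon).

residue 1: M -> AUG (start codon)
residue 2: D codons sorted = GAC,GAU -> pick last = GAU
residue 3: F codons sorted = UUC,UUU -> pick last = UUU
residue 4: W -> UGG (only codon)
residue 5: C codons sorted = UGC,UGU -> pick last = UGU
residue 6: F codons sorted = UUC,UUU -> pick last = UUU
residue 7: R codons sorted = AGA,AGG,CGA,CGC,CGG,CGU -> pick last = CGU
residue 8: Q codons sorted = CAA,CAG -> pick last = CAG
residue 9: W -> UGG (only codon)
terminator: stop codons sorted = UAA,UAG,UGA -> pick last = UGA

Answer: mRNA: AUGGAUUUUUGGUGUUUUCGUCAGUGGUGA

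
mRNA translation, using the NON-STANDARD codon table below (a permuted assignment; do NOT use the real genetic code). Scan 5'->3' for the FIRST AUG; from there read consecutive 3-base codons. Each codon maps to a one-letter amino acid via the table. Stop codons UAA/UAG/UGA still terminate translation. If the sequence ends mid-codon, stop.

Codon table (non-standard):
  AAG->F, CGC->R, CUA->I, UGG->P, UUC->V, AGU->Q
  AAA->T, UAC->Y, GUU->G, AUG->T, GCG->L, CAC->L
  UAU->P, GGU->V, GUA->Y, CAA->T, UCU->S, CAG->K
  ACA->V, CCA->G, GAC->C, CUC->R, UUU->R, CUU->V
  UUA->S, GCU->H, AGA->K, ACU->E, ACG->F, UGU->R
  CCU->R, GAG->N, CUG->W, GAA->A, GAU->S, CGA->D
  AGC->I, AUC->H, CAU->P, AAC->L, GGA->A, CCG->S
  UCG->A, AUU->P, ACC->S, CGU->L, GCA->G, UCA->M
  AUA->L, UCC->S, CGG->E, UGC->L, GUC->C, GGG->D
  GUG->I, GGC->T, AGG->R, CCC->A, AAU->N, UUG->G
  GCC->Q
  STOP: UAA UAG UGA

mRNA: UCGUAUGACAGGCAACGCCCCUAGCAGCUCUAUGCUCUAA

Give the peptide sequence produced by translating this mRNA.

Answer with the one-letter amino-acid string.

start AUG at pos 4
pos 4: AUG -> T; peptide=T
pos 7: ACA -> V; peptide=TV
pos 10: GGC -> T; peptide=TVT
pos 13: AAC -> L; peptide=TVTL
pos 16: GCC -> Q; peptide=TVTLQ
pos 19: CCU -> R; peptide=TVTLQR
pos 22: AGC -> I; peptide=TVTLQRI
pos 25: AGC -> I; peptide=TVTLQRII
pos 28: UCU -> S; peptide=TVTLQRIIS
pos 31: AUG -> T; peptide=TVTLQRIIST
pos 34: CUC -> R; peptide=TVTLQRIISTR
pos 37: UAA -> STOP

Answer: TVTLQRIISTR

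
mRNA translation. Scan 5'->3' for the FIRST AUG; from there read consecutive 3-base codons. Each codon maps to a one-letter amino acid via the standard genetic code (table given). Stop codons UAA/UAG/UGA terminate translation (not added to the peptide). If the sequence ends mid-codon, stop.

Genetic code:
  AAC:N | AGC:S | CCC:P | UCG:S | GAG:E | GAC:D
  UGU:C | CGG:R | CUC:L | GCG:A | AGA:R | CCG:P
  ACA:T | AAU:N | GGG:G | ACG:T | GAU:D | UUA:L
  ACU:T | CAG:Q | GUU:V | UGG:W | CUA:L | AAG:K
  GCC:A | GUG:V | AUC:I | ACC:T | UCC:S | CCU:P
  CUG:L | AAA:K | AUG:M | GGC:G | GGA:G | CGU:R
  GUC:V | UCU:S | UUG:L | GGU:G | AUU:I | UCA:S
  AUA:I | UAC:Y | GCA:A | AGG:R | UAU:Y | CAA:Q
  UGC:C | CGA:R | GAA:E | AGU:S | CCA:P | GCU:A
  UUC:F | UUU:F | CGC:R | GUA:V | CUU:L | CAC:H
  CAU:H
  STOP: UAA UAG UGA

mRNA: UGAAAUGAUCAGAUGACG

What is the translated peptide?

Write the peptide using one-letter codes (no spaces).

start AUG at pos 4
pos 4: AUG -> M; peptide=M
pos 7: AUC -> I; peptide=MI
pos 10: AGA -> R; peptide=MIR
pos 13: UGA -> STOP

Answer: MIR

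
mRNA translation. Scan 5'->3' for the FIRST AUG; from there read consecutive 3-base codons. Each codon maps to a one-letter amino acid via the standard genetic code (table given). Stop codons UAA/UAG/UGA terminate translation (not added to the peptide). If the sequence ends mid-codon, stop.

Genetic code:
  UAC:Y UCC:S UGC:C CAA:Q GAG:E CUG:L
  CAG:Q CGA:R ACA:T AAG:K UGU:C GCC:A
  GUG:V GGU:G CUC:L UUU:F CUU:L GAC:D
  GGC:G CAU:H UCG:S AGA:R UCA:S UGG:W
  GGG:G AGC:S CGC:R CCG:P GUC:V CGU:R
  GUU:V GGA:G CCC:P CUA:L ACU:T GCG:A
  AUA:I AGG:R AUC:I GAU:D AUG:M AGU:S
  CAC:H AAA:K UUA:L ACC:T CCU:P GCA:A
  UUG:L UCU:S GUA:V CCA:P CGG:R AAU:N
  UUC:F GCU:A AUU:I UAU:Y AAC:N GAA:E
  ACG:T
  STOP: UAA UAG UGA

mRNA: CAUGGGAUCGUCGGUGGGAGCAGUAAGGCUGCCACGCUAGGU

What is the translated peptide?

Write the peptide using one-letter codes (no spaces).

Answer: MGSSVGAVRLPR

Derivation:
start AUG at pos 1
pos 1: AUG -> M; peptide=M
pos 4: GGA -> G; peptide=MG
pos 7: UCG -> S; peptide=MGS
pos 10: UCG -> S; peptide=MGSS
pos 13: GUG -> V; peptide=MGSSV
pos 16: GGA -> G; peptide=MGSSVG
pos 19: GCA -> A; peptide=MGSSVGA
pos 22: GUA -> V; peptide=MGSSVGAV
pos 25: AGG -> R; peptide=MGSSVGAVR
pos 28: CUG -> L; peptide=MGSSVGAVRL
pos 31: CCA -> P; peptide=MGSSVGAVRLP
pos 34: CGC -> R; peptide=MGSSVGAVRLPR
pos 37: UAG -> STOP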